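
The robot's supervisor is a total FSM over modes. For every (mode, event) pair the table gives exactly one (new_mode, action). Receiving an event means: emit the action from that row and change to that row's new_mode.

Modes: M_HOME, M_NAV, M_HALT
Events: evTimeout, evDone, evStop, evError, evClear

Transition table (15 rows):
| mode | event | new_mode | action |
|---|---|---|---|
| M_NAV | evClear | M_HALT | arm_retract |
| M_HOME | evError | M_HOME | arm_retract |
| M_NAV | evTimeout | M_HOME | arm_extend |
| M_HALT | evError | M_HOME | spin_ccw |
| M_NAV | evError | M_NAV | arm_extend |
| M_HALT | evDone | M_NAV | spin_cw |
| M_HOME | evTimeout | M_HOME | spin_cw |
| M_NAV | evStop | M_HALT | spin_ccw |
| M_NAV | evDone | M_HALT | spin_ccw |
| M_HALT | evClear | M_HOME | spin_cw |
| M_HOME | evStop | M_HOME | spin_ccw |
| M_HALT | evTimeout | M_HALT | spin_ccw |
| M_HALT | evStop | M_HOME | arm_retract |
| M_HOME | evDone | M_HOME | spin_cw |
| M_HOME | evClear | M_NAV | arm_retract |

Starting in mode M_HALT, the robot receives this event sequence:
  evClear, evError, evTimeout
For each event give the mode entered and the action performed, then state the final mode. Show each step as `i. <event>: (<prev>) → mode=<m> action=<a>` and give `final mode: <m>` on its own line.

1. evClear: (M_HALT) → mode=M_HOME action=spin_cw
2. evError: (M_HOME) → mode=M_HOME action=arm_retract
3. evTimeout: (M_HOME) → mode=M_HOME action=spin_cw

final mode: M_HOME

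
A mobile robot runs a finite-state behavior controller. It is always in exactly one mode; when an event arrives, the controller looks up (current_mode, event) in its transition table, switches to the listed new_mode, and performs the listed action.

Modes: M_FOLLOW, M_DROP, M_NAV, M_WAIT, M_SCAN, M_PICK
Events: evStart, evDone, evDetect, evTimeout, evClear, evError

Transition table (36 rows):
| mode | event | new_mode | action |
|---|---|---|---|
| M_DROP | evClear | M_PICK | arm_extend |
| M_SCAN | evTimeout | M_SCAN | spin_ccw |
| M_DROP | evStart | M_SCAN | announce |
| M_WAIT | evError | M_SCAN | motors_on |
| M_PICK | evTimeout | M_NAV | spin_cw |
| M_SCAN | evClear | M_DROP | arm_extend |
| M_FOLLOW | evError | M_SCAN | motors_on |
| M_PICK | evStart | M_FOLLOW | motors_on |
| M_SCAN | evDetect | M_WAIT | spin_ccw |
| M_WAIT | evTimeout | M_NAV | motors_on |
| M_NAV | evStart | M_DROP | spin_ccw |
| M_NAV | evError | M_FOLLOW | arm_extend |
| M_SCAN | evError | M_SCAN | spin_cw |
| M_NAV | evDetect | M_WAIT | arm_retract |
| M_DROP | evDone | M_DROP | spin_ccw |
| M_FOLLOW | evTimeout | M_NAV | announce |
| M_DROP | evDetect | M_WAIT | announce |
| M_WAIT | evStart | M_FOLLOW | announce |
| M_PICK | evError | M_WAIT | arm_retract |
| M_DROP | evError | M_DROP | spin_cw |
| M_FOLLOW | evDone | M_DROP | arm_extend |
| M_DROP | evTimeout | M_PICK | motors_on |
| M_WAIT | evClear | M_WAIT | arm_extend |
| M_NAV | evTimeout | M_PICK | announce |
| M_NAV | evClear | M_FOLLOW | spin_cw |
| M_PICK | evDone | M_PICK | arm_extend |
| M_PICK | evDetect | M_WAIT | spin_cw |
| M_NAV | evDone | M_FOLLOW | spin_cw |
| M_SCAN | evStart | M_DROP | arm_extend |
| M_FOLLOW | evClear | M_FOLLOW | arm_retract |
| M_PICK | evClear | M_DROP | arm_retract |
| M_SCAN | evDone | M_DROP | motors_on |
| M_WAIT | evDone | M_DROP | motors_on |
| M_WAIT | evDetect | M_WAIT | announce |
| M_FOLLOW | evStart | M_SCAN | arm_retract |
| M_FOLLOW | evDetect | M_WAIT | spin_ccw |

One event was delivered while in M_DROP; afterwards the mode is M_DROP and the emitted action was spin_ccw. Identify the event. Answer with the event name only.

evDone

try evStart: (M_DROP, evStart) → (M_SCAN, announce)
try evDone: (M_DROP, evDone) → (M_DROP, spin_ccw)  ← matches
try evDetect: (M_DROP, evDetect) → (M_WAIT, announce)
try evTimeout: (M_DROP, evTimeout) → (M_PICK, motors_on)
try evClear: (M_DROP, evClear) → (M_PICK, arm_extend)
try evError: (M_DROP, evError) → (M_DROP, spin_cw)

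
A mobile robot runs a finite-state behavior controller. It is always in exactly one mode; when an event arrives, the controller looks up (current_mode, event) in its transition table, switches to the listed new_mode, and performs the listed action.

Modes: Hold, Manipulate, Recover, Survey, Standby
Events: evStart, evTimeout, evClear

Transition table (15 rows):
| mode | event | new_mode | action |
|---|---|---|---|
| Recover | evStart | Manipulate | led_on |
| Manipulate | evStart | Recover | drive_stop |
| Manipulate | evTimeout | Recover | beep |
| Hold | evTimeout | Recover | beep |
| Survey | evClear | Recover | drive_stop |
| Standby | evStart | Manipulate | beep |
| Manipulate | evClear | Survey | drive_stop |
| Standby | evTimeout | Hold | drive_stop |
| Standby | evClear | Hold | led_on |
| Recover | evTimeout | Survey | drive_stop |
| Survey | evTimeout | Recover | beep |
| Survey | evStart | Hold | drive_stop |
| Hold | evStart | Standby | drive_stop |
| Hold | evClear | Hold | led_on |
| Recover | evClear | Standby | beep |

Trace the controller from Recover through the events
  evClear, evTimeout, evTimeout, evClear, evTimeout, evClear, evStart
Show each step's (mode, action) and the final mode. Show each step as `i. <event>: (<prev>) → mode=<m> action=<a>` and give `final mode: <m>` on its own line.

final mode: Standby

1. evClear: (Recover) → mode=Standby action=beep
2. evTimeout: (Standby) → mode=Hold action=drive_stop
3. evTimeout: (Hold) → mode=Recover action=beep
4. evClear: (Recover) → mode=Standby action=beep
5. evTimeout: (Standby) → mode=Hold action=drive_stop
6. evClear: (Hold) → mode=Hold action=led_on
7. evStart: (Hold) → mode=Standby action=drive_stop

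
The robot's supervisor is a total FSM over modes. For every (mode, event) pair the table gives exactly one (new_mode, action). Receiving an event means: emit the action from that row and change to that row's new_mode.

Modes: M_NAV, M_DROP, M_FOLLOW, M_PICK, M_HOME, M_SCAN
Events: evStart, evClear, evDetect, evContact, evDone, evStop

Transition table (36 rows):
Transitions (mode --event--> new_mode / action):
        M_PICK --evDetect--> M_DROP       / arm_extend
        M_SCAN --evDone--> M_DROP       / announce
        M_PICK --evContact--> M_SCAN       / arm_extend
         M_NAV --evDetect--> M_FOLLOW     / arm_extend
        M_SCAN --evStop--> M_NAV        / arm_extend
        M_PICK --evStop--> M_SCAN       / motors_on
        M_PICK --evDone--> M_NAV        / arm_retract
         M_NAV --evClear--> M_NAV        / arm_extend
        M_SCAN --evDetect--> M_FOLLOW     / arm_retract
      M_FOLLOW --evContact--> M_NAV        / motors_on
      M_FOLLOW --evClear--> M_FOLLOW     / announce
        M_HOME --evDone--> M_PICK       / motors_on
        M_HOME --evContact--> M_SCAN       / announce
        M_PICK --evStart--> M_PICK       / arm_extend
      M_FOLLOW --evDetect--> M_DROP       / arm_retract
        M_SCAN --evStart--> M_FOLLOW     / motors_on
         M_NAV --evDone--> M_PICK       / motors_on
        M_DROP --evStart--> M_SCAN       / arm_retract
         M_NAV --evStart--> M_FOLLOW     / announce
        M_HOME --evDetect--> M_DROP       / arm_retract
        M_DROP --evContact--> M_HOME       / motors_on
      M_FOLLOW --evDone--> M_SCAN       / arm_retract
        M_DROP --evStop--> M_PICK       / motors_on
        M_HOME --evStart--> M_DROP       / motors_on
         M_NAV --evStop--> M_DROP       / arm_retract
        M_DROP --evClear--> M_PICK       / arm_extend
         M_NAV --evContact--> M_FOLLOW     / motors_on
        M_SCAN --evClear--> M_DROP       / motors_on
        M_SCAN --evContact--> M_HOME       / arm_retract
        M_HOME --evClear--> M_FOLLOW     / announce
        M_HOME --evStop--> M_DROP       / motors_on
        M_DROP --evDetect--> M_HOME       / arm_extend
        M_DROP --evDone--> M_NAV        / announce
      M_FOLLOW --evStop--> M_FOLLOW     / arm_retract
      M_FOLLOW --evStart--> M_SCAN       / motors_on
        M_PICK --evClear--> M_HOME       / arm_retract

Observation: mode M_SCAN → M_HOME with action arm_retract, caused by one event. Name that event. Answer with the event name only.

evContact

try evStart: (M_SCAN, evStart) → (M_FOLLOW, motors_on)
try evClear: (M_SCAN, evClear) → (M_DROP, motors_on)
try evDetect: (M_SCAN, evDetect) → (M_FOLLOW, arm_retract)
try evContact: (M_SCAN, evContact) → (M_HOME, arm_retract)  ← matches
try evDone: (M_SCAN, evDone) → (M_DROP, announce)
try evStop: (M_SCAN, evStop) → (M_NAV, arm_extend)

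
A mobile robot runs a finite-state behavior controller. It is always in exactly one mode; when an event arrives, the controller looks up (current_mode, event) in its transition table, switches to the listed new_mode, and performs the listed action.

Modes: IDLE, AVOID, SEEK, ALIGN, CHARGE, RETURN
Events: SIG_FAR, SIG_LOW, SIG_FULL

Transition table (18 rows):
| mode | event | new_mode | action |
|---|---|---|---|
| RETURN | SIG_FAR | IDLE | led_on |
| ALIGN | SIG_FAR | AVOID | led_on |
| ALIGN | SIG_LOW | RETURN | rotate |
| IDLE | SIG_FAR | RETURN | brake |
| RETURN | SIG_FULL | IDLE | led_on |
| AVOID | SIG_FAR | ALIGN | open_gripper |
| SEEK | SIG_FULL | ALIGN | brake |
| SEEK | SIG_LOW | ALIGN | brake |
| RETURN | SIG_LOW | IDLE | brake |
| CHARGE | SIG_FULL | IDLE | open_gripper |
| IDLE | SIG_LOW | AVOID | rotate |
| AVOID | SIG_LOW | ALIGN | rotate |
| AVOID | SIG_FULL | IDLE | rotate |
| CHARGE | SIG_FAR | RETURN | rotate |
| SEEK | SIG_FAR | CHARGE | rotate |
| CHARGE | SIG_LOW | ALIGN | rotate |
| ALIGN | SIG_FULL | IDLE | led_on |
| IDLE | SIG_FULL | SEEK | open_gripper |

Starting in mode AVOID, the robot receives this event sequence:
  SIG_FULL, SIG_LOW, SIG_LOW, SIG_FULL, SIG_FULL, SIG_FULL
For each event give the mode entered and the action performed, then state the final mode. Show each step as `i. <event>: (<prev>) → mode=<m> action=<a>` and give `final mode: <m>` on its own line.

final mode: ALIGN

1. SIG_FULL: (AVOID) → mode=IDLE action=rotate
2. SIG_LOW: (IDLE) → mode=AVOID action=rotate
3. SIG_LOW: (AVOID) → mode=ALIGN action=rotate
4. SIG_FULL: (ALIGN) → mode=IDLE action=led_on
5. SIG_FULL: (IDLE) → mode=SEEK action=open_gripper
6. SIG_FULL: (SEEK) → mode=ALIGN action=brake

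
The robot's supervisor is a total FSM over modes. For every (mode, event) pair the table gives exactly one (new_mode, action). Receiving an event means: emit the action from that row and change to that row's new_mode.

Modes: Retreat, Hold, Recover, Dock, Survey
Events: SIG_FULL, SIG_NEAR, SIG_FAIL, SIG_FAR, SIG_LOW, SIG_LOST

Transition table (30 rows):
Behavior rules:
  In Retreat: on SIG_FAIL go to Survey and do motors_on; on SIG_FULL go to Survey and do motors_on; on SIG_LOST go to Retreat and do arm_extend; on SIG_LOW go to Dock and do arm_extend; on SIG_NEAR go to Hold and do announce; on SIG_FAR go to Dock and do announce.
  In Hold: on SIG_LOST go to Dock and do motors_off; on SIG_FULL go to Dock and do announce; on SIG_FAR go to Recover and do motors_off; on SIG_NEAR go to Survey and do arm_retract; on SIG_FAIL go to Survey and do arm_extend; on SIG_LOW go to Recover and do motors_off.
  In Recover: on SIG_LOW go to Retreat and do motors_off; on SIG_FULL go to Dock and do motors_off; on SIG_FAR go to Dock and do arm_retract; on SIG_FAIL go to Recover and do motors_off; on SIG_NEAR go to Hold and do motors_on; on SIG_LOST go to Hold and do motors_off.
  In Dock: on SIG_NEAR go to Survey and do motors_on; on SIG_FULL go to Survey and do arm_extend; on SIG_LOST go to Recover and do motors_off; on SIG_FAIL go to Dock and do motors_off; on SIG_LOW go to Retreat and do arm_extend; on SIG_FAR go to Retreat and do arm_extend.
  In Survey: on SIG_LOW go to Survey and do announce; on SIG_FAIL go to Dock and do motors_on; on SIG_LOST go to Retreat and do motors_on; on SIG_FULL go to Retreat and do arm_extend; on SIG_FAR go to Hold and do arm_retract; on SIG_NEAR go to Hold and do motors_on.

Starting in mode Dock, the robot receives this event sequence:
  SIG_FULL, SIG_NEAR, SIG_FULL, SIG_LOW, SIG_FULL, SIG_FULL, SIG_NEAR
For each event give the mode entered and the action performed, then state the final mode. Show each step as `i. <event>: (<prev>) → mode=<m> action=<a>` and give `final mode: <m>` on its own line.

1. SIG_FULL: (Dock) → mode=Survey action=arm_extend
2. SIG_NEAR: (Survey) → mode=Hold action=motors_on
3. SIG_FULL: (Hold) → mode=Dock action=announce
4. SIG_LOW: (Dock) → mode=Retreat action=arm_extend
5. SIG_FULL: (Retreat) → mode=Survey action=motors_on
6. SIG_FULL: (Survey) → mode=Retreat action=arm_extend
7. SIG_NEAR: (Retreat) → mode=Hold action=announce

final mode: Hold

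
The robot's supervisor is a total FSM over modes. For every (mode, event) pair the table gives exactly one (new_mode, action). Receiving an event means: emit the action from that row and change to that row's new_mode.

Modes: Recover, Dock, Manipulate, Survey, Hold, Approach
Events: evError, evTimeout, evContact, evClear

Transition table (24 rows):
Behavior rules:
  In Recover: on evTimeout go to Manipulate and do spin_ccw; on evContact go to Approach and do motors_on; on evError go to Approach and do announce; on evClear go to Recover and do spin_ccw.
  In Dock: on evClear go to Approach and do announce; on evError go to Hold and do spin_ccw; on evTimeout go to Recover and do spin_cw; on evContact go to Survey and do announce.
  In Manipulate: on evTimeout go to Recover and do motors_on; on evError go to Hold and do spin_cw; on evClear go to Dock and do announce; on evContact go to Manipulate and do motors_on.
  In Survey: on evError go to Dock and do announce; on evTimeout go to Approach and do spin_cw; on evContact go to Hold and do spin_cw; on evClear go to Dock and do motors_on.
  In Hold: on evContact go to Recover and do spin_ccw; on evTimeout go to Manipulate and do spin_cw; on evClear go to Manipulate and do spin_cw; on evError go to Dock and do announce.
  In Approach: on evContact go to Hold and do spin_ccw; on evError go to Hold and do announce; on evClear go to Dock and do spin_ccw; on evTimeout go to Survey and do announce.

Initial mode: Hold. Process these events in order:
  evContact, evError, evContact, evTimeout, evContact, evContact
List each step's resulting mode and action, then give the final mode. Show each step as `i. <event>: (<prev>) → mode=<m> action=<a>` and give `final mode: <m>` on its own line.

final mode: Manipulate

1. evContact: (Hold) → mode=Recover action=spin_ccw
2. evError: (Recover) → mode=Approach action=announce
3. evContact: (Approach) → mode=Hold action=spin_ccw
4. evTimeout: (Hold) → mode=Manipulate action=spin_cw
5. evContact: (Manipulate) → mode=Manipulate action=motors_on
6. evContact: (Manipulate) → mode=Manipulate action=motors_on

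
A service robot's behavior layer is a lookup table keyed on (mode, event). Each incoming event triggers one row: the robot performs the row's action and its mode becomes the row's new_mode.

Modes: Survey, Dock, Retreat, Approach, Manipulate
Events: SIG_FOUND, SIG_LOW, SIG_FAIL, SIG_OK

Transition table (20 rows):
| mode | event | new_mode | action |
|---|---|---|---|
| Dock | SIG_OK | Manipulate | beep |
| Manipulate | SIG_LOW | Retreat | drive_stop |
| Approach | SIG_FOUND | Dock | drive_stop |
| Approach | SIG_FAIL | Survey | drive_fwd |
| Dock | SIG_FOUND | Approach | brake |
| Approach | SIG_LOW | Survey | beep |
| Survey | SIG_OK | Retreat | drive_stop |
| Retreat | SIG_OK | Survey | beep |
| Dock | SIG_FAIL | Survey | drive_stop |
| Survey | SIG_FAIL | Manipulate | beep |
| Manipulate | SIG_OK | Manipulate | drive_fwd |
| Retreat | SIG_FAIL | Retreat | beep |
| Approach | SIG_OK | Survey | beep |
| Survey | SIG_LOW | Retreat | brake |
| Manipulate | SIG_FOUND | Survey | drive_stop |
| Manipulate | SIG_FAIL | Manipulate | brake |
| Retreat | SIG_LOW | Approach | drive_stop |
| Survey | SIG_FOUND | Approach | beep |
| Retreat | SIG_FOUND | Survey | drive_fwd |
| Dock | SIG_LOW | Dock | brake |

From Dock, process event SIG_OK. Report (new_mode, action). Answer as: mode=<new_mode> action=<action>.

current mode = Dock; filter table to that mode:
  (Dock, SIG_OK) → (Manipulate, beep)  ← event matches
  (Dock, SIG_FOUND) → (Approach, brake)
  (Dock, SIG_FAIL) → (Survey, drive_stop)
  (Dock, SIG_LOW) → (Dock, brake)
event = SIG_OK selects (Manipulate, beep)

mode=Manipulate action=beep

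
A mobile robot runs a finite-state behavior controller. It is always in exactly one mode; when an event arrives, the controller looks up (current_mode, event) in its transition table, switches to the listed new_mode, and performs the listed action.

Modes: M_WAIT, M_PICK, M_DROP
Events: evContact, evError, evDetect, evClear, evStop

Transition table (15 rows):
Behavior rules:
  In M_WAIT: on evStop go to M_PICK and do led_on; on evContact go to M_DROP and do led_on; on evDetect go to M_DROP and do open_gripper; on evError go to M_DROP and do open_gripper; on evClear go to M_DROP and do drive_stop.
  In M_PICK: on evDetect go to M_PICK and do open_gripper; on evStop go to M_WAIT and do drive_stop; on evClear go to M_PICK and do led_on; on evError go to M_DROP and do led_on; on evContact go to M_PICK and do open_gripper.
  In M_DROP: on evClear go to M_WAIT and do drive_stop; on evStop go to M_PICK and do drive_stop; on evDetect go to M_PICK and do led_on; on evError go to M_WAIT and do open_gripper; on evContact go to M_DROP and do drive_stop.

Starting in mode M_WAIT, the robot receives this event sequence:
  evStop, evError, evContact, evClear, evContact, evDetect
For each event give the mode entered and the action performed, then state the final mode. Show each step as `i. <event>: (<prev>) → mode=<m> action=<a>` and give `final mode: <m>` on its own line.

final mode: M_PICK

1. evStop: (M_WAIT) → mode=M_PICK action=led_on
2. evError: (M_PICK) → mode=M_DROP action=led_on
3. evContact: (M_DROP) → mode=M_DROP action=drive_stop
4. evClear: (M_DROP) → mode=M_WAIT action=drive_stop
5. evContact: (M_WAIT) → mode=M_DROP action=led_on
6. evDetect: (M_DROP) → mode=M_PICK action=led_on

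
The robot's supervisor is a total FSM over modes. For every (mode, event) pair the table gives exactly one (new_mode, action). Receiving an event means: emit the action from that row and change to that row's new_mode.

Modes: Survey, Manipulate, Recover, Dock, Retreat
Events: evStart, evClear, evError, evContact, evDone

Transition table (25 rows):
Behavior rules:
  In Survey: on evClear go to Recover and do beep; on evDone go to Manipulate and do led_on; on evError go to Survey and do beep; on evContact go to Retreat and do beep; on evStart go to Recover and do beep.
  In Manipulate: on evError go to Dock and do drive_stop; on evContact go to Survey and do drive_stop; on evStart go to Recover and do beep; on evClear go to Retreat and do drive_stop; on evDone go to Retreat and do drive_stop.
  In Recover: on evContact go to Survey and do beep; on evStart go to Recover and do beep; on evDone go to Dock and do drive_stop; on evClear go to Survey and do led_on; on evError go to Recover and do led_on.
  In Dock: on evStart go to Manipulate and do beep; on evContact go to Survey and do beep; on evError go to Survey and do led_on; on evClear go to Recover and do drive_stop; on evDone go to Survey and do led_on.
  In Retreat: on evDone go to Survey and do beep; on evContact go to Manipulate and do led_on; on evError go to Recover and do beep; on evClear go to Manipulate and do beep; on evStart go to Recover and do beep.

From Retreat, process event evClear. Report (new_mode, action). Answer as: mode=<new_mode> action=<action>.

current mode = Retreat; filter table to that mode:
  (Retreat, evDone) → (Survey, beep)
  (Retreat, evContact) → (Manipulate, led_on)
  (Retreat, evError) → (Recover, beep)
  (Retreat, evClear) → (Manipulate, beep)  ← event matches
  (Retreat, evStart) → (Recover, beep)
event = evClear selects (Manipulate, beep)

mode=Manipulate action=beep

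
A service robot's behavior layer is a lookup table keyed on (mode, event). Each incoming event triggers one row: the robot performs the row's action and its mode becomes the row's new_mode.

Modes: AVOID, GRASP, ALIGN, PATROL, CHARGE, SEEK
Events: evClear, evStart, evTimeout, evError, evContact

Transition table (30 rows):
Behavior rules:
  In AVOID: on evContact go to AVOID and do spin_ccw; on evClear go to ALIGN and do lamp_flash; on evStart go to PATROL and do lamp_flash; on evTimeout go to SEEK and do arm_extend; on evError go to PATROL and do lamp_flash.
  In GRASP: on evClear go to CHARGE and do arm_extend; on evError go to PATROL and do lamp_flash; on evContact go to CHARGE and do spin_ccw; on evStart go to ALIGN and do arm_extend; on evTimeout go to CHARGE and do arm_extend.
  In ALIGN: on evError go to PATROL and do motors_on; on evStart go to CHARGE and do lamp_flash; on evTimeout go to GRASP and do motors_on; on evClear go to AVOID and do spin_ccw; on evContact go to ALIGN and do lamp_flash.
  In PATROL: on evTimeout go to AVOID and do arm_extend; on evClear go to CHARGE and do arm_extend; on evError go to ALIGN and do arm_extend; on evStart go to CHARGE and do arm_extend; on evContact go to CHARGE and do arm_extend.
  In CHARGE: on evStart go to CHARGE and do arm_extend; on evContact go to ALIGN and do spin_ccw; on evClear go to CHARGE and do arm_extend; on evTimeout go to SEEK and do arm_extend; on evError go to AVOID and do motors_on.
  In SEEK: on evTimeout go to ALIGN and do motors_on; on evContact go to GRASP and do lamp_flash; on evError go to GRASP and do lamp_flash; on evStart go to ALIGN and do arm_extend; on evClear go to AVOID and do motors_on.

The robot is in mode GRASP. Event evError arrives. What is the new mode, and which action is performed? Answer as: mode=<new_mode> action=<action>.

current mode = GRASP; filter table to that mode:
  (GRASP, evClear) → (CHARGE, arm_extend)
  (GRASP, evError) → (PATROL, lamp_flash)  ← event matches
  (GRASP, evContact) → (CHARGE, spin_ccw)
  (GRASP, evStart) → (ALIGN, arm_extend)
  (GRASP, evTimeout) → (CHARGE, arm_extend)
event = evError selects (PATROL, lamp_flash)

mode=PATROL action=lamp_flash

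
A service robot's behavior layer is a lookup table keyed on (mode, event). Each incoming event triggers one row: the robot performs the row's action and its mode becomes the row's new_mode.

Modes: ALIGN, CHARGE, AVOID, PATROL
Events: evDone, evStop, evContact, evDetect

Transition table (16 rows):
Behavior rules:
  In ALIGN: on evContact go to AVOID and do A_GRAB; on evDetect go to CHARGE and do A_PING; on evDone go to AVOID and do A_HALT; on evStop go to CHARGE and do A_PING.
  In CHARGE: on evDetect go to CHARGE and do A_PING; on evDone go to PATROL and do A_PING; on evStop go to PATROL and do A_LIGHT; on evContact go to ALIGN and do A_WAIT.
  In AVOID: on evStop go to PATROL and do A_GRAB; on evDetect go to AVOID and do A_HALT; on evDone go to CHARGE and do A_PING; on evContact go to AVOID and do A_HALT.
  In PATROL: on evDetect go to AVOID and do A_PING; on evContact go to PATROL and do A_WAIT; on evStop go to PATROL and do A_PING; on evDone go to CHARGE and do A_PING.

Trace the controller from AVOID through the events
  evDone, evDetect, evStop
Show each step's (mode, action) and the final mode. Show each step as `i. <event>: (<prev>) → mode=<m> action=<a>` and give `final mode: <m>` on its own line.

1. evDone: (AVOID) → mode=CHARGE action=A_PING
2. evDetect: (CHARGE) → mode=CHARGE action=A_PING
3. evStop: (CHARGE) → mode=PATROL action=A_LIGHT

final mode: PATROL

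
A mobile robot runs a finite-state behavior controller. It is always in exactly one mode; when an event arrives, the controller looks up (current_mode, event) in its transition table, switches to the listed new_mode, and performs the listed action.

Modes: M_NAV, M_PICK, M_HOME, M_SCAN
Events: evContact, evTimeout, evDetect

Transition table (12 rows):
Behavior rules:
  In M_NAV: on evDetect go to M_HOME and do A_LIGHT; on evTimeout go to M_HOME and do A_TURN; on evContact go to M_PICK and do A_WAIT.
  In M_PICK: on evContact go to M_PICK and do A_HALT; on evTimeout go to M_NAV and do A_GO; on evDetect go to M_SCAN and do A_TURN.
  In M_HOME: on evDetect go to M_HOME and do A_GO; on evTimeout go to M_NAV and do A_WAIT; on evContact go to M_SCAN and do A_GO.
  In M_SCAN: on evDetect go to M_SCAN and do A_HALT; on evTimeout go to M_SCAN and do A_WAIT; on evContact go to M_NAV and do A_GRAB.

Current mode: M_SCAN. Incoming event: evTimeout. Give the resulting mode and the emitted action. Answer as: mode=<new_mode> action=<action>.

mode=M_SCAN action=A_WAIT

current mode = M_SCAN; filter table to that mode:
  (M_SCAN, evDetect) → (M_SCAN, A_HALT)
  (M_SCAN, evTimeout) → (M_SCAN, A_WAIT)  ← event matches
  (M_SCAN, evContact) → (M_NAV, A_GRAB)
event = evTimeout selects (M_SCAN, A_WAIT)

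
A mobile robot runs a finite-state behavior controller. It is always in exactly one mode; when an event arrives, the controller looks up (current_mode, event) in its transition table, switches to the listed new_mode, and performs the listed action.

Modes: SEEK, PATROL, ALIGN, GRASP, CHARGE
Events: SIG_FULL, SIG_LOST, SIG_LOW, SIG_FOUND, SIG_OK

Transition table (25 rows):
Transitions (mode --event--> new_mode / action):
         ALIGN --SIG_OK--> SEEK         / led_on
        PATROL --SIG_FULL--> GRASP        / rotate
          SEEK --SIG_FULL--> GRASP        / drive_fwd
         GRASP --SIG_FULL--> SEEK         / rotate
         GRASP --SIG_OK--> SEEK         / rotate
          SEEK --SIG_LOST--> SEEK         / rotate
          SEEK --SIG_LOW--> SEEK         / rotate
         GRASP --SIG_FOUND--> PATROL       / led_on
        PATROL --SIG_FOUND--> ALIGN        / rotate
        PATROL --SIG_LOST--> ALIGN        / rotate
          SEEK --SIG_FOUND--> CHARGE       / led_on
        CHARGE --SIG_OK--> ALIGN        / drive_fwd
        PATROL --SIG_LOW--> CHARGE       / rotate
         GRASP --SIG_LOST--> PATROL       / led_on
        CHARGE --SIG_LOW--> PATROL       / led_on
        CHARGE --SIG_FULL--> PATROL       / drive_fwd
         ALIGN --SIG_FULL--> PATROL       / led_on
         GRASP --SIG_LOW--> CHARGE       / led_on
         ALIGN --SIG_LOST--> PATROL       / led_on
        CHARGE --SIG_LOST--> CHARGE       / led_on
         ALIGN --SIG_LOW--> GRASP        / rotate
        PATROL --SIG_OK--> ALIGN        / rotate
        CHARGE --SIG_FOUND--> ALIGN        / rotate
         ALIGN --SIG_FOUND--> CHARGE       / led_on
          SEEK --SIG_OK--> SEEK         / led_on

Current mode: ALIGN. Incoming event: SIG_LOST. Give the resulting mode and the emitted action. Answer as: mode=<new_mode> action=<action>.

current mode = ALIGN; filter table to that mode:
  (ALIGN, SIG_OK) → (SEEK, led_on)
  (ALIGN, SIG_FULL) → (PATROL, led_on)
  (ALIGN, SIG_LOST) → (PATROL, led_on)  ← event matches
  (ALIGN, SIG_LOW) → (GRASP, rotate)
  (ALIGN, SIG_FOUND) → (CHARGE, led_on)
event = SIG_LOST selects (PATROL, led_on)

mode=PATROL action=led_on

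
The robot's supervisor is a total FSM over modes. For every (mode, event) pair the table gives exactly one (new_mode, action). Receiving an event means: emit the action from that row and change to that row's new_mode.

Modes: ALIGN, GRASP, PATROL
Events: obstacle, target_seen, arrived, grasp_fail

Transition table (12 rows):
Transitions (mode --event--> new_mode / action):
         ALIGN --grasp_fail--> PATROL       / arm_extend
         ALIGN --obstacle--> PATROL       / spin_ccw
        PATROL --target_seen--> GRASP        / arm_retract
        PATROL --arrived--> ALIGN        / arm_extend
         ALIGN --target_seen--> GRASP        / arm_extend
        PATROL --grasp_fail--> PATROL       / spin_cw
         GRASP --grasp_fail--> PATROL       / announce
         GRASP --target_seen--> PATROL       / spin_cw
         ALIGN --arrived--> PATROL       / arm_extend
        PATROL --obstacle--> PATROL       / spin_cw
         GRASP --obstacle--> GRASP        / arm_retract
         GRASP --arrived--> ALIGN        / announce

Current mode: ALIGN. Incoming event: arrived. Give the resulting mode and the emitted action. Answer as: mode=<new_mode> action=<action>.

current mode = ALIGN; filter table to that mode:
  (ALIGN, grasp_fail) → (PATROL, arm_extend)
  (ALIGN, obstacle) → (PATROL, spin_ccw)
  (ALIGN, target_seen) → (GRASP, arm_extend)
  (ALIGN, arrived) → (PATROL, arm_extend)  ← event matches
event = arrived selects (PATROL, arm_extend)

mode=PATROL action=arm_extend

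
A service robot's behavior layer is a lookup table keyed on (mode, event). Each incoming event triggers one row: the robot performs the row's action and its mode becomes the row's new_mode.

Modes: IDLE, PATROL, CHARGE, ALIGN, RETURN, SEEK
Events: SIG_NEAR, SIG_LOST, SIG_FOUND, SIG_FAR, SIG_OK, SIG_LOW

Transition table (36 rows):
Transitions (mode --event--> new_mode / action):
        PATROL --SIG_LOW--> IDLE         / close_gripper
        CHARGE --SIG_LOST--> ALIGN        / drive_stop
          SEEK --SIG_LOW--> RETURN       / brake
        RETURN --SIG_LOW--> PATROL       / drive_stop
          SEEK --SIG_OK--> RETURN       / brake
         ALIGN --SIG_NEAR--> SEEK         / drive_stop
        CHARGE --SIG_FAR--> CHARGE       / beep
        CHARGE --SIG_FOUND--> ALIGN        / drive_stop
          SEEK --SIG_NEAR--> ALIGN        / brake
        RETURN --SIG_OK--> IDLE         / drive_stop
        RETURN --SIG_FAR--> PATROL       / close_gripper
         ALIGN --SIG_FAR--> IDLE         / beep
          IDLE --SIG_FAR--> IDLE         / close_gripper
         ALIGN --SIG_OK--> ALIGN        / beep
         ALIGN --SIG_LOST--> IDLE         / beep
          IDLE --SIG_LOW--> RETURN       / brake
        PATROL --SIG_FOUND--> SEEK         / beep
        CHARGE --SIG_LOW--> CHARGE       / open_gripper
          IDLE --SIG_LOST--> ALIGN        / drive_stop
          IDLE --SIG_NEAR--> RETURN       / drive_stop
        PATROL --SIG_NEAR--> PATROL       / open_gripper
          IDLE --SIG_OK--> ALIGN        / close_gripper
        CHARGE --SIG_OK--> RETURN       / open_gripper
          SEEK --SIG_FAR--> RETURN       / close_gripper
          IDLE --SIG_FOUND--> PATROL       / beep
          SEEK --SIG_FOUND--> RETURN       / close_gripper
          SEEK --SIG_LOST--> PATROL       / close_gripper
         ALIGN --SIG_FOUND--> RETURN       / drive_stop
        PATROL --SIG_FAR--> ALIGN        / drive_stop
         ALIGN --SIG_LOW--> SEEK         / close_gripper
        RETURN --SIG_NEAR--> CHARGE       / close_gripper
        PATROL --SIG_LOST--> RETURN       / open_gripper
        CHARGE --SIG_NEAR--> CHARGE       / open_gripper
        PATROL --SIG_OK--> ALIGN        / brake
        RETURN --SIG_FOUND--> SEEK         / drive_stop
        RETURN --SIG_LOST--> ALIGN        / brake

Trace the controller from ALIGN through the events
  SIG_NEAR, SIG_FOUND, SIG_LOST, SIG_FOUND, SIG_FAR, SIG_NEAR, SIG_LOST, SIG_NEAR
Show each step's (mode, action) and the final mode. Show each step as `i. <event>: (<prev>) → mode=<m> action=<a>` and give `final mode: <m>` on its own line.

1. SIG_NEAR: (ALIGN) → mode=SEEK action=drive_stop
2. SIG_FOUND: (SEEK) → mode=RETURN action=close_gripper
3. SIG_LOST: (RETURN) → mode=ALIGN action=brake
4. SIG_FOUND: (ALIGN) → mode=RETURN action=drive_stop
5. SIG_FAR: (RETURN) → mode=PATROL action=close_gripper
6. SIG_NEAR: (PATROL) → mode=PATROL action=open_gripper
7. SIG_LOST: (PATROL) → mode=RETURN action=open_gripper
8. SIG_NEAR: (RETURN) → mode=CHARGE action=close_gripper

final mode: CHARGE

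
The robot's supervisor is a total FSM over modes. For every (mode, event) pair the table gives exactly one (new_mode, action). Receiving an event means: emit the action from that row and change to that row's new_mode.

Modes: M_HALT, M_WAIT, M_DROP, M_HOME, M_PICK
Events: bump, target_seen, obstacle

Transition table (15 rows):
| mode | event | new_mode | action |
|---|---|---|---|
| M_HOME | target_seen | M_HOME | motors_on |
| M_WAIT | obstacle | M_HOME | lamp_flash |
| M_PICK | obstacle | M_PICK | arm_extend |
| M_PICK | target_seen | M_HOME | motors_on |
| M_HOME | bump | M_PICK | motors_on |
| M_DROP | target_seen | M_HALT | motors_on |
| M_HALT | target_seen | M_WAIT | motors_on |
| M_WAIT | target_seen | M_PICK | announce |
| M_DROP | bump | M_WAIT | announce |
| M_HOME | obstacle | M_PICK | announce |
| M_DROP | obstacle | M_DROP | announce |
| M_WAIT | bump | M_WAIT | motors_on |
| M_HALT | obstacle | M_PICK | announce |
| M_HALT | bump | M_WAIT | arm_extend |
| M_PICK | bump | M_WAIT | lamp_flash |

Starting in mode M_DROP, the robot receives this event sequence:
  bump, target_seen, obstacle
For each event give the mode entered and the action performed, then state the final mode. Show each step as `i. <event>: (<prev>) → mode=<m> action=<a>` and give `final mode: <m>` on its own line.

final mode: M_PICK

1. bump: (M_DROP) → mode=M_WAIT action=announce
2. target_seen: (M_WAIT) → mode=M_PICK action=announce
3. obstacle: (M_PICK) → mode=M_PICK action=arm_extend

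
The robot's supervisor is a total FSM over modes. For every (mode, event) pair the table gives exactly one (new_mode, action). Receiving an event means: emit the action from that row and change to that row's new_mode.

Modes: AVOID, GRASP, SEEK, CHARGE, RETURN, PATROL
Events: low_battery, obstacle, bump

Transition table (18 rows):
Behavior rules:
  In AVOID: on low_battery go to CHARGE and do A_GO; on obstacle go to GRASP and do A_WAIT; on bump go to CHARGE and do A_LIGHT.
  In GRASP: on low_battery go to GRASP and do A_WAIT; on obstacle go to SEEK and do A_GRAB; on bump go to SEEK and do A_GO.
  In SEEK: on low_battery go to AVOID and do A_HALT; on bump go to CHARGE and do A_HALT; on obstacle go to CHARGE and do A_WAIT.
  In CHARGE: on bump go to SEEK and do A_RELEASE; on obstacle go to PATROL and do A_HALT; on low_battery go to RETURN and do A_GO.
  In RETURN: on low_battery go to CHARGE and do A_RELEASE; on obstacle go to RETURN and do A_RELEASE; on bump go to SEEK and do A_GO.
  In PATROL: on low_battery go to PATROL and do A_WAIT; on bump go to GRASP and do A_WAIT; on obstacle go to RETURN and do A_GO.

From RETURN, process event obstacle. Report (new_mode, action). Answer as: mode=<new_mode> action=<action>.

mode=RETURN action=A_RELEASE

current mode = RETURN; filter table to that mode:
  (RETURN, low_battery) → (CHARGE, A_RELEASE)
  (RETURN, obstacle) → (RETURN, A_RELEASE)  ← event matches
  (RETURN, bump) → (SEEK, A_GO)
event = obstacle selects (RETURN, A_RELEASE)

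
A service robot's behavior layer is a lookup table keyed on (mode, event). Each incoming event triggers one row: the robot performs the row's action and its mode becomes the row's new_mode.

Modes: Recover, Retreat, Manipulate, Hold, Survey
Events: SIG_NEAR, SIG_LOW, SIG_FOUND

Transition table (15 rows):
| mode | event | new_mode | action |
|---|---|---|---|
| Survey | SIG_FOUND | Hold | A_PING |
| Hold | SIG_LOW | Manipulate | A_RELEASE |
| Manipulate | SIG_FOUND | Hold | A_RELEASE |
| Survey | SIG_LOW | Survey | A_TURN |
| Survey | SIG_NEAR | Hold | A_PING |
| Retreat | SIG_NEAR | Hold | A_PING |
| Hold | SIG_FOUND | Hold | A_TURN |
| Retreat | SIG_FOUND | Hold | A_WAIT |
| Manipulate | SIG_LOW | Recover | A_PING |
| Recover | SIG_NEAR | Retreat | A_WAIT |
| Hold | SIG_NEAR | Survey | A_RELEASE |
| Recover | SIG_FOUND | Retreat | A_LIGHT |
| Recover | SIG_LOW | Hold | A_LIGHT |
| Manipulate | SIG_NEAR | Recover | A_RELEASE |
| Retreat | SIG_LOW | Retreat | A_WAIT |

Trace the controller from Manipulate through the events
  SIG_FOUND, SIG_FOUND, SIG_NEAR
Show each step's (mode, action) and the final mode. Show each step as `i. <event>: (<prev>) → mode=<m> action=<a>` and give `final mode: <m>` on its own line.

final mode: Survey

1. SIG_FOUND: (Manipulate) → mode=Hold action=A_RELEASE
2. SIG_FOUND: (Hold) → mode=Hold action=A_TURN
3. SIG_NEAR: (Hold) → mode=Survey action=A_RELEASE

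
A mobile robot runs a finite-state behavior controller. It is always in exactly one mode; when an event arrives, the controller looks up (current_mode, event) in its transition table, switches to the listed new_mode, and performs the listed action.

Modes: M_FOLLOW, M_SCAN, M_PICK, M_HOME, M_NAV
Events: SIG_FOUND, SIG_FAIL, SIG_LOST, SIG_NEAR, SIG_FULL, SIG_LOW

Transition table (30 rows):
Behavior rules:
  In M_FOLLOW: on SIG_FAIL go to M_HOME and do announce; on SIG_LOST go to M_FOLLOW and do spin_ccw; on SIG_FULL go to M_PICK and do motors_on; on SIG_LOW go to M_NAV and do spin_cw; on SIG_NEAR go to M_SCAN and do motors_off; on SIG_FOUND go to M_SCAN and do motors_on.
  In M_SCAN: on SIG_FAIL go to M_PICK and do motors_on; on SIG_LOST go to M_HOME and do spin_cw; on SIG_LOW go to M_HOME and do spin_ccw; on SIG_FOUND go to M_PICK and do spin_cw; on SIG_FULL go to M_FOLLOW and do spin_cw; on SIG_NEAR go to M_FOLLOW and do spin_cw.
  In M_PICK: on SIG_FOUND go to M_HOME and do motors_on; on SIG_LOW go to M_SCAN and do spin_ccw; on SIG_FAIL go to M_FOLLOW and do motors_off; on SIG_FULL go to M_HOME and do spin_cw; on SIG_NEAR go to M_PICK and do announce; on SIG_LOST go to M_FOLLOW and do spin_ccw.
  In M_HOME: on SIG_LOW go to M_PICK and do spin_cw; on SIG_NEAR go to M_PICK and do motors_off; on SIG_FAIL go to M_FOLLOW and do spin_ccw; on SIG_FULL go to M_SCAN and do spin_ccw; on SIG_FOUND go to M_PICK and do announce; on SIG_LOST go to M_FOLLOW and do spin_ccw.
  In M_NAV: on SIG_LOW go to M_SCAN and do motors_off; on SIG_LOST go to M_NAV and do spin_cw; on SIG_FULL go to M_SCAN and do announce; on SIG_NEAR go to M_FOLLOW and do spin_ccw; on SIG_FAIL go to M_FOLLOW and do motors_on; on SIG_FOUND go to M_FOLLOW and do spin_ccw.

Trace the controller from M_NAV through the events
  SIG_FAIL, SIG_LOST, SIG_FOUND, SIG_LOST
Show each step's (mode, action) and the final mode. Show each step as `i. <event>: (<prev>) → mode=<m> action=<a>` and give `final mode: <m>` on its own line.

1. SIG_FAIL: (M_NAV) → mode=M_FOLLOW action=motors_on
2. SIG_LOST: (M_FOLLOW) → mode=M_FOLLOW action=spin_ccw
3. SIG_FOUND: (M_FOLLOW) → mode=M_SCAN action=motors_on
4. SIG_LOST: (M_SCAN) → mode=M_HOME action=spin_cw

final mode: M_HOME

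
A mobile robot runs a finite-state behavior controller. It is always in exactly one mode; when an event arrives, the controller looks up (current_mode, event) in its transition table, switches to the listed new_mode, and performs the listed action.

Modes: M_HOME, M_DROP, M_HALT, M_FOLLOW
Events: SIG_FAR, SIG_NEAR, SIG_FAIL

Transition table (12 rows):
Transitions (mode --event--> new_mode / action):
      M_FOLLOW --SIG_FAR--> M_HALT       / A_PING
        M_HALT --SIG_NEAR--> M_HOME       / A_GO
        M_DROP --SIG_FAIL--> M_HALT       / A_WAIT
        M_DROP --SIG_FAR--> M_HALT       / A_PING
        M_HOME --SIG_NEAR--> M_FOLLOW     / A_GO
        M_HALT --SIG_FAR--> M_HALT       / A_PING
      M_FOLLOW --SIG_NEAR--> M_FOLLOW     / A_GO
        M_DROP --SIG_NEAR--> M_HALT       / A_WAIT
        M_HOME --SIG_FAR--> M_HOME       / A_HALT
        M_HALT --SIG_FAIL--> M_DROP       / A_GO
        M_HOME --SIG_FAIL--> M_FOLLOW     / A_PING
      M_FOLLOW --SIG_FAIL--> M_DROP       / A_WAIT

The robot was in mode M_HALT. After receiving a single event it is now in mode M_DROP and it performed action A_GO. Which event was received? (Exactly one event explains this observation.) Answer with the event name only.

try SIG_FAR: (M_HALT, SIG_FAR) → (M_HALT, A_PING)
try SIG_NEAR: (M_HALT, SIG_NEAR) → (M_HOME, A_GO)
try SIG_FAIL: (M_HALT, SIG_FAIL) → (M_DROP, A_GO)  ← matches

SIG_FAIL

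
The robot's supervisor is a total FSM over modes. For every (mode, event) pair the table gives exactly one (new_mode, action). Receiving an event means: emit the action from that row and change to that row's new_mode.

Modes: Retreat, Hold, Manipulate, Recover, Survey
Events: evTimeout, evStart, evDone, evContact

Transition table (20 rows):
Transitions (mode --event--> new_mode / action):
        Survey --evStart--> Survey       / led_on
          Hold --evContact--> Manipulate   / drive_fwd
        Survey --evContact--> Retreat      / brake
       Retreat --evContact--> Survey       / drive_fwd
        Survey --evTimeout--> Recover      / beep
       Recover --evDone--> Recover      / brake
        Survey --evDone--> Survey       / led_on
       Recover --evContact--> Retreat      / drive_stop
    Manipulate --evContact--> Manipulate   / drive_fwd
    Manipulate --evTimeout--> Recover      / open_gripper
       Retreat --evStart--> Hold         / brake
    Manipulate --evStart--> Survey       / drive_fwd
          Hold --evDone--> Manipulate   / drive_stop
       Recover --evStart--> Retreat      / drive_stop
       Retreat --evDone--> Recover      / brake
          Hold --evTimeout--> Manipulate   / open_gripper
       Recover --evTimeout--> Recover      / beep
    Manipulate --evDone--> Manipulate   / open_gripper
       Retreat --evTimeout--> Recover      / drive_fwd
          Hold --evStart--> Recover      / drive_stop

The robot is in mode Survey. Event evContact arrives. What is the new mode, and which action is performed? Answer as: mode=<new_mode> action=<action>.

current mode = Survey; filter table to that mode:
  (Survey, evStart) → (Survey, led_on)
  (Survey, evContact) → (Retreat, brake)  ← event matches
  (Survey, evTimeout) → (Recover, beep)
  (Survey, evDone) → (Survey, led_on)
event = evContact selects (Retreat, brake)

mode=Retreat action=brake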